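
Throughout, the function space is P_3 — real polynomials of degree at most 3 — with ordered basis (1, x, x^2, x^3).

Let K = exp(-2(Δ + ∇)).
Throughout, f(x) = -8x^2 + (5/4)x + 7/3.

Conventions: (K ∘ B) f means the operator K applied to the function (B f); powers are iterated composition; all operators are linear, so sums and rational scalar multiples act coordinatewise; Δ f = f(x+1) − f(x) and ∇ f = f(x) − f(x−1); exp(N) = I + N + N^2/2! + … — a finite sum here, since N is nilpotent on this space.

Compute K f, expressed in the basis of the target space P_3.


g(x) = -8x^2 + (261/4)x - 392/3

order-1 term: 64x - 5
order-2 term: -128
the series for exp(-2(Δ + ∇)) f terminates at order 2
exp(-2(Δ + ∇)) f = -8x^2 + (261/4)x - 392/3


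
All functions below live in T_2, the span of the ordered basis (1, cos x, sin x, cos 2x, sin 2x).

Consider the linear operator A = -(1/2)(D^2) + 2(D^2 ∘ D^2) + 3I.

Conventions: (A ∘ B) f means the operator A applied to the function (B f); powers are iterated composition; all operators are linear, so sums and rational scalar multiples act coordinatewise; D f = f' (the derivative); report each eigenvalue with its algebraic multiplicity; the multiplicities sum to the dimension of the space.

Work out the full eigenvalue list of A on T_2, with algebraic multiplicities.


image of 1: 3
image of cos x: (11/2)cos x
image of sin x: (11/2)sin x
image of cos 2x: 37cos 2x
image of sin 2x: 37sin 2x
the matrix is diagonal; its diagonal is (3, 11/2, 11/2, 37, 37)
for a triangular matrix the eigenvalues are the diagonal entries, with algebraic multiplicity their repetition count

λ = 3 (multiplicity 1), λ = 11/2 (multiplicity 2), λ = 37 (multiplicity 2)


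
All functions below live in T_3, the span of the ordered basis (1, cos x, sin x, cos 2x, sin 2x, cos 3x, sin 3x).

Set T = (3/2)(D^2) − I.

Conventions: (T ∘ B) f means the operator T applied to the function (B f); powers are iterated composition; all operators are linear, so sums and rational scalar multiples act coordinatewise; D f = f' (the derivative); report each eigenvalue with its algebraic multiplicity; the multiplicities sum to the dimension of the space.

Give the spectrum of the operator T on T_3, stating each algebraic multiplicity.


image of 1: -1
image of cos x: -(5/2)cos x
image of sin x: -(5/2)sin x
image of cos 2x: -7cos 2x
image of sin 2x: -7sin 2x
image of cos 3x: -(29/2)cos 3x
image of sin 3x: -(29/2)sin 3x
the matrix is diagonal; its diagonal is (-1, -5/2, -5/2, -7, -7, -29/2, -29/2)
for a triangular matrix the eigenvalues are the diagonal entries, with algebraic multiplicity their repetition count

λ = -29/2 (multiplicity 2), λ = -7 (multiplicity 2), λ = -5/2 (multiplicity 2), λ = -1 (multiplicity 1)


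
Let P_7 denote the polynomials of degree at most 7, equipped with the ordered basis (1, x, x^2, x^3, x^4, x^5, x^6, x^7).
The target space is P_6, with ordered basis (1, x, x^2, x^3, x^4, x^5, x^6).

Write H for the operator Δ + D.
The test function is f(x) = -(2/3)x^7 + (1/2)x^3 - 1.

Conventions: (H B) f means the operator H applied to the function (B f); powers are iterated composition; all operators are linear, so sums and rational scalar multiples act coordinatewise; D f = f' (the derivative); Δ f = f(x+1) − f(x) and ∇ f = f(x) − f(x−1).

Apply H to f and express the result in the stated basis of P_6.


Δ f = -(14/3)x^6 - 14x^5 - (70/3)x^4 - (70/3)x^3 - (25/2)x^2 - (19/6)x - 1/6
D f = -(14/3)x^6 + (3/2)x^2
(Δ + D) f = -(28/3)x^6 - 14x^5 - (70/3)x^4 - (70/3)x^3 - 11x^2 - (19/6)x - 1/6

the image equals g(x) = -(28/3)x^6 - 14x^5 - (70/3)x^4 - (70/3)x^3 - 11x^2 - (19/6)x - 1/6


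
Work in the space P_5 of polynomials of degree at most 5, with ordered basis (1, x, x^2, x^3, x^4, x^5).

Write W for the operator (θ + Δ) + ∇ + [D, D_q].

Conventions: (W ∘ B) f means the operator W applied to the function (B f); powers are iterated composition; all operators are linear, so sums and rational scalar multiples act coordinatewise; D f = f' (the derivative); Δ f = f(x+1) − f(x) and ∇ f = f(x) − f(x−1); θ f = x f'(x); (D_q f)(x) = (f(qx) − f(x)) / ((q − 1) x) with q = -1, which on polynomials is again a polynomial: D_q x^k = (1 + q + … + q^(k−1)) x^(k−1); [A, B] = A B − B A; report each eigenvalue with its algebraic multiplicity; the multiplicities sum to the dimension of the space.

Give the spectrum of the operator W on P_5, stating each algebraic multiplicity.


image of 1: 0
image of x: x + 2
image of x^2: 2x^2 + 4x - 2
image of x^3: 3x^3 + 6x^2 + 2x + 2
image of x^4: 4x^4 + 8x^3 - 4x^2 + 8x
image of x^5: 5x^5 + 10x^4 + 4x^3 + 20x^2 + 2
the matrix is upper triangular; its diagonal is (0, 1, 2, 3, 4, 5)
for a triangular matrix the eigenvalues are the diagonal entries, with algebraic multiplicity their repetition count

λ = 0 (multiplicity 1), λ = 1 (multiplicity 1), λ = 2 (multiplicity 1), λ = 3 (multiplicity 1), λ = 4 (multiplicity 1), λ = 5 (multiplicity 1)


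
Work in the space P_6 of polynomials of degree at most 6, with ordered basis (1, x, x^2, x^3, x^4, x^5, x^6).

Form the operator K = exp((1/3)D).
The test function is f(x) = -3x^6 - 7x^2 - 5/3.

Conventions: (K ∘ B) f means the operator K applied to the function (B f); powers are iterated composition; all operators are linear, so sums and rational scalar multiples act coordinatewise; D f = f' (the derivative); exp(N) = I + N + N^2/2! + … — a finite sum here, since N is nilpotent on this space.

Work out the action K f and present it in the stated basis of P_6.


the result is g(x) = -3x^6 - 6x^5 - 5x^4 - (20/9)x^3 - (68/9)x^2 - (128/27)x - 595/243

order-1 term: -6x^5 - (14/3)x
order-2 term: -5x^4 - 7/9
order-3 term: -(20/9)x^3
order-4 term: -(5/9)x^2
order-5 term: -(2/27)x
order-6 term: -1/243
the series for exp((1/3)D) f terminates at order 6
exp((1/3)D) f = -3x^6 - 6x^5 - 5x^4 - (20/9)x^3 - (68/9)x^2 - (128/27)x - 595/243


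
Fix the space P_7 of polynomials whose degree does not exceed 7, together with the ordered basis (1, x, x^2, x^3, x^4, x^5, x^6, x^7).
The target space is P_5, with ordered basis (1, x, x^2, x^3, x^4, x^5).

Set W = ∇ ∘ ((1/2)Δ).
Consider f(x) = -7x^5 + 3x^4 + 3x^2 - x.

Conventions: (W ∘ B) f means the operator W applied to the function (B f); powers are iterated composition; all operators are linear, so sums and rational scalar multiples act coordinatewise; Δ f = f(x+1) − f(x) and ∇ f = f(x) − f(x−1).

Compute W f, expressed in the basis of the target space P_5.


the image equals g(x) = -70x^3 + 18x^2 - 35x + 6

Δ f = -35x^4 - 58x^3 - 52x^2 - 17x - 2
((1/2)Δ) f = -(35/2)x^4 - 29x^3 - 26x^2 - (17/2)x - 1
∇ ((1/2)Δ) f = -70x^3 + 18x^2 - 35x + 6


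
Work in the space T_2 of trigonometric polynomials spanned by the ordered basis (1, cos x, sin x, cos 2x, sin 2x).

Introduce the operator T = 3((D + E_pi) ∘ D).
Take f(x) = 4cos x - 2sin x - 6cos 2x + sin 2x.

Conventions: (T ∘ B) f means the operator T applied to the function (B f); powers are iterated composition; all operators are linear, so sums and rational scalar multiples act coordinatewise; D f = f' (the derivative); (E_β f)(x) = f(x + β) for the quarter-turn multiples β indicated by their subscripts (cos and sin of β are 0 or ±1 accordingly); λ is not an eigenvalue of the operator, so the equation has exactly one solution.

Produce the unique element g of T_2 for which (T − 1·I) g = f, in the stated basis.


write g with unknown coordinates in the stated basis and equate coefficients in (T − 1·I) g = f
solving from the highest basis element down gives g = -(22/25)cos x - (4/25)sin x + (72/205)cos 2x - (49/205)sin 2x
check: T g = (78/25)cos x - (54/25)sin x - (1158/205)cos 2x + (156/205)sin 2x
so T g − 1·g = 4cos x - 2sin x - 6cos 2x + sin 2x = f ✓

the image equals g(x) = -(22/25)cos x - (4/25)sin x + (72/205)cos 2x - (49/205)sin 2x


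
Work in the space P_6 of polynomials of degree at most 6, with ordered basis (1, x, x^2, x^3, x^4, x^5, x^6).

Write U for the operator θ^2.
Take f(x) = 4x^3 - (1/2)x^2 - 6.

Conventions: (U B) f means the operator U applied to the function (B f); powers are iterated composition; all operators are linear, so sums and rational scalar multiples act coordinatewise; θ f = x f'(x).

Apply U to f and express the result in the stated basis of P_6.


θ f = 12x^3 - x^2
θ θ f = 36x^3 - 2x^2

the image equals g(x) = 36x^3 - 2x^2


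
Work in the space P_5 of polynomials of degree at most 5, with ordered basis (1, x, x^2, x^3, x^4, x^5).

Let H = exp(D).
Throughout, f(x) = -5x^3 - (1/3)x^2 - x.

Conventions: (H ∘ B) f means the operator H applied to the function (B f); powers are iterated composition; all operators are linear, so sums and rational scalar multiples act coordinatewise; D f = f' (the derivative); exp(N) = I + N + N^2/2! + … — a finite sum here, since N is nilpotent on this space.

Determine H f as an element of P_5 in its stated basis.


the result is g(x) = -5x^3 - (46/3)x^2 - (50/3)x - 19/3

order-1 term: -15x^2 - (2/3)x - 1
order-2 term: -15x - 1/3
order-3 term: -5
the series for exp(D) f terminates at order 3
exp(D) f = -5x^3 - (46/3)x^2 - (50/3)x - 19/3


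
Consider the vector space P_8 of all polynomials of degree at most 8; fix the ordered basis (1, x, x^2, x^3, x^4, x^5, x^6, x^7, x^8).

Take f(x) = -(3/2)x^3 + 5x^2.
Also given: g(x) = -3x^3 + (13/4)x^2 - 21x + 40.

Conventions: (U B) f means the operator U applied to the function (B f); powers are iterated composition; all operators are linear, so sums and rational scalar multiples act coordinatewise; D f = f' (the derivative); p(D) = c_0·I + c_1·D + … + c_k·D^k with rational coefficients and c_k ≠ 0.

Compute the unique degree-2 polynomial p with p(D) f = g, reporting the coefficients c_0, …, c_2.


c_0 = 2, c_1 = 3/2, c_2 = 4

D^0 f = -(3/2)x^3 + 5x^2
D^1 f = -(9/2)x^2 + 10x
D^2 f = -9x + 10
matching coefficients of g against c_0 f + c_1 Df + … from the top degree down determines the c_i
solution: c_0 = 2, c_1 = 3/2, c_2 = 4


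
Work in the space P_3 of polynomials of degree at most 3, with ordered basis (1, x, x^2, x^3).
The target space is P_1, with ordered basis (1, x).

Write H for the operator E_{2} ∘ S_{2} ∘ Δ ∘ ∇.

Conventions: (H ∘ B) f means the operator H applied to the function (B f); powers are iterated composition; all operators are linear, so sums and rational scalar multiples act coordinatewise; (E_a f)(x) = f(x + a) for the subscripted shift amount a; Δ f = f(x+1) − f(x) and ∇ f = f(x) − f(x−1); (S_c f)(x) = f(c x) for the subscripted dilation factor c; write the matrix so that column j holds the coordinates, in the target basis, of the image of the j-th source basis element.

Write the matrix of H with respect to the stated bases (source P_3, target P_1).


image of 1: 0
image of x: 0
image of x^2: 2
image of x^3: 12x + 24
each image's coordinates form column j of the matrix

the matrix is [[0, 0, 2, 24]; [0, 0, 0, 12]] (rows listed top to bottom)


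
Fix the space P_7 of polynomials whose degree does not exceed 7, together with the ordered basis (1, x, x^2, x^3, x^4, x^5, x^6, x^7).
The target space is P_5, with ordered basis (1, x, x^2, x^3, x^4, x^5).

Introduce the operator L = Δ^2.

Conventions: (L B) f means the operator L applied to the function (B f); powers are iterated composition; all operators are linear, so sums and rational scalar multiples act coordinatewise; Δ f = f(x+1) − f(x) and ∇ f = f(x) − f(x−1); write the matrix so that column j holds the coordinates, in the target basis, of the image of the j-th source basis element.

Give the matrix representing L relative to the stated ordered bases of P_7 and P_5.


image of 1: 0
image of x: 0
image of x^2: 2
image of x^3: 6x + 6
image of x^4: 12x^2 + 24x + 14
image of x^5: 20x^3 + 60x^2 + 70x + 30
image of x^6: 30x^4 + 120x^3 + 210x^2 + 180x + 62
image of x^7: 42x^5 + 210x^4 + 490x^3 + 630x^2 + 434x + 126
each image's coordinates form column j of the matrix

the matrix is [[0, 0, 2, 6, 14, 30, 62, 126]; [0, 0, 0, 6, 24, 70, 180, 434]; [0, 0, 0, 0, 12, 60, 210, 630]; [0, 0, 0, 0, 0, 20, 120, 490]; [0, 0, 0, 0, 0, 0, 30, 210]; [0, 0, 0, 0, 0, 0, 0, 42]] (rows listed top to bottom)


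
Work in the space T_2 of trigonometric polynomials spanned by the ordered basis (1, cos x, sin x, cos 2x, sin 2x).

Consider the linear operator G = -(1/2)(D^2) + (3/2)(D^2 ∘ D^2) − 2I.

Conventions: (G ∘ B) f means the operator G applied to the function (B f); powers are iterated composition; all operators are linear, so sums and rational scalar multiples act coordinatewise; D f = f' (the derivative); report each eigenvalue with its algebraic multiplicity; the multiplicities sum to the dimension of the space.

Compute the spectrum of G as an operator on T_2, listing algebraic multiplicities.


λ = -2 (multiplicity 1), λ = 0 (multiplicity 2), λ = 24 (multiplicity 2)

image of 1: -2
image of cos x: 0
image of sin x: 0
image of cos 2x: 24cos 2x
image of sin 2x: 24sin 2x
the matrix is diagonal; its diagonal is (-2, 0, 0, 24, 24)
for a triangular matrix the eigenvalues are the diagonal entries, with algebraic multiplicity their repetition count


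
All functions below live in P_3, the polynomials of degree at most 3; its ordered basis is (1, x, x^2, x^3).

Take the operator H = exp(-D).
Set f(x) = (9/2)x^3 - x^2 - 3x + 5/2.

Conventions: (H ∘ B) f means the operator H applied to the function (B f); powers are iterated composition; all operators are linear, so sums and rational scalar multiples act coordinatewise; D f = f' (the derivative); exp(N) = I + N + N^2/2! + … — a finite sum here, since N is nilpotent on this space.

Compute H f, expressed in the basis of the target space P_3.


g(x) = (9/2)x^3 - (29/2)x^2 + (25/2)x

order-1 term: -(27/2)x^2 + 2x + 3
order-2 term: (27/2)x - 1
order-3 term: -9/2
the series for exp(-D) f terminates at order 3
exp(-D) f = (9/2)x^3 - (29/2)x^2 + (25/2)x


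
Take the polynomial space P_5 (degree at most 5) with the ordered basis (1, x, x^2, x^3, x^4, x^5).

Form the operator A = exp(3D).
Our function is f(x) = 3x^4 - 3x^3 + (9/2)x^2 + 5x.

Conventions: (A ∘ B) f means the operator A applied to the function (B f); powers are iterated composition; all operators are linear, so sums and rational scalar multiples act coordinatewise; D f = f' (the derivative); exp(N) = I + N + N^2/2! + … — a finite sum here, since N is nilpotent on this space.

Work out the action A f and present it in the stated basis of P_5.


the image equals g(x) = 3x^4 + 33x^3 + (279/2)x^2 + 275x + 435/2

order-1 term: 36x^3 - 27x^2 + 27x + 15
order-2 term: 162x^2 - 81x + 81/2
order-3 term: 324x - 81
order-4 term: 243
the series for exp(3D) f terminates at order 4
exp(3D) f = 3x^4 + 33x^3 + (279/2)x^2 + 275x + 435/2


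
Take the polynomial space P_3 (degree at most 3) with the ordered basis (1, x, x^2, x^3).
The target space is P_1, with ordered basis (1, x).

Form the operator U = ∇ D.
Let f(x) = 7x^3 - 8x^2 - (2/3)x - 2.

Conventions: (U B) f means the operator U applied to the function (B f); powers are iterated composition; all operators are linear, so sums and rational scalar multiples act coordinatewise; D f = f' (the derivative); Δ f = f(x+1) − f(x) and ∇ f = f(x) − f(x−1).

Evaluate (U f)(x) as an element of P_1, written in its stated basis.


D f = 21x^2 - 16x - 2/3
∇ D f = 42x - 37

g(x) = 42x - 37


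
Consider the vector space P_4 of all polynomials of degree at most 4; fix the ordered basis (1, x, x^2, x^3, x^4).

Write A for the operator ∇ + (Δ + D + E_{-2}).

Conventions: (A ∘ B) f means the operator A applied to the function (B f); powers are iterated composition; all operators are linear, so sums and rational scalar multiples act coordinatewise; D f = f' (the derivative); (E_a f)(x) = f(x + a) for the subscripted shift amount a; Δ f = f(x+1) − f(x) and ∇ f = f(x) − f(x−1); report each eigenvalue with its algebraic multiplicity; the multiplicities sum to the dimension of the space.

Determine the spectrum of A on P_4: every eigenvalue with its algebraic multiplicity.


image of 1: 1
image of x: x + 1
image of x^2: x^2 + 2x + 4
image of x^3: x^3 + 3x^2 + 12x - 6
image of x^4: x^4 + 4x^3 + 24x^2 - 24x + 16
the matrix is upper triangular; its diagonal is (1, 1, 1, 1, 1)
for a triangular matrix the eigenvalues are the diagonal entries, with algebraic multiplicity their repetition count

λ = 1 (multiplicity 5)


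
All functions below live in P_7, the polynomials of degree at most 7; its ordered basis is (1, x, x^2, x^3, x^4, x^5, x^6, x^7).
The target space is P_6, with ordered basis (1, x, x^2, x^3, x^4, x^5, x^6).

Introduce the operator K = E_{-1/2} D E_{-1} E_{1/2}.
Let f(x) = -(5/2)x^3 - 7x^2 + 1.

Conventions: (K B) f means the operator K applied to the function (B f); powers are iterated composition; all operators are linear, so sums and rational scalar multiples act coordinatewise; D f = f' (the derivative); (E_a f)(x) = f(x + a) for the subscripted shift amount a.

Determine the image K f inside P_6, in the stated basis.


the result is g(x) = -(15/2)x^2 + x + 13/2

E_{1/2} f = -(5/2)x^3 - (43/4)x^2 - (71/8)x - 17/16
E_{-1} E_{1/2} f = -(5/2)x^3 - (13/4)x^2 + (41/8)x - 7/16
D E_{-1} E_{1/2} f = -(15/2)x^2 - (13/2)x + 41/8
E_{-1/2} (D E_{-1}) E_{1/2} f = -(15/2)x^2 + x + 13/2


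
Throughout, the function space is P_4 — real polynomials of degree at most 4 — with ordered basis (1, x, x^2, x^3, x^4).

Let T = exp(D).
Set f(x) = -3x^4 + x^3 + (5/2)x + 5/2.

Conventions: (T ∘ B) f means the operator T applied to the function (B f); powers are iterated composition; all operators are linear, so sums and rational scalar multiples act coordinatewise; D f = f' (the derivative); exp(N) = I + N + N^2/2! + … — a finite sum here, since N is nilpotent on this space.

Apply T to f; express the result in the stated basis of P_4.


the result is g(x) = -3x^4 - 11x^3 - 15x^2 - (13/2)x + 3

order-1 term: -12x^3 + 3x^2 + 5/2
order-2 term: -18x^2 + 3x
order-3 term: -12x + 1
order-4 term: -3
the series for exp(D) f terminates at order 4
exp(D) f = -3x^4 - 11x^3 - 15x^2 - (13/2)x + 3


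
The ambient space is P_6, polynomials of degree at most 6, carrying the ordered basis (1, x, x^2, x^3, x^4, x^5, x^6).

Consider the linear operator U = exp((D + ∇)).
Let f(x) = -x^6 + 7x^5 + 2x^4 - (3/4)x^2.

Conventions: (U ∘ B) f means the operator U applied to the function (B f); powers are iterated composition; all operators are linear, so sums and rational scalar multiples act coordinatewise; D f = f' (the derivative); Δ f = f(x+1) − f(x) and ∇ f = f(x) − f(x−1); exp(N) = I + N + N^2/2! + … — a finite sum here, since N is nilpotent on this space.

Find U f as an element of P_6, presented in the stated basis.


the result is g(x) = -x^6 - 5x^5 + 27x^4 + 166x^3 + (861/4)x^2 + 73x + 71/4

order-1 term: -12x^5 + 85x^4 - 74x^3 + 73x^2 - 36x + 27/4
order-2 term: -60x^4 + 400x^3 - 537x^2 + 457x - 158
order-3 term: -160x^3 + 920x^2 - 1196x + 637
order-4 term: -240x^2 + 1040x - 868
order-5 term: -192x + 464
order-6 term: -64
the series for exp((D + ∇)) f terminates at order 6
exp((D + ∇)) f = -x^6 - 5x^5 + 27x^4 + 166x^3 + (861/4)x^2 + 73x + 71/4


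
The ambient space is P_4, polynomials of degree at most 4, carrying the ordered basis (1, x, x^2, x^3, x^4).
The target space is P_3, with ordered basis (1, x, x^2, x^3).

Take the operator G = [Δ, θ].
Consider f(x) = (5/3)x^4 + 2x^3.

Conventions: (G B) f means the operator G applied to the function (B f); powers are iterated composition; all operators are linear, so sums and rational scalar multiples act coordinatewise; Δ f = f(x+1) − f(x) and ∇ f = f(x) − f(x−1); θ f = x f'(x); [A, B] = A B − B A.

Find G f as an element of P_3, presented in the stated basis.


the result is g(x) = (20/3)x^3 + 26x^2 + 32x + 38/3

θ f = (20/3)x^4 + 6x^3
Δ θ f = (80/3)x^3 + 58x^2 + (134/3)x + 38/3
Δ f = (20/3)x^3 + 16x^2 + (38/3)x + 11/3
θ Δ f = 20x^3 + 32x^2 + (38/3)x
[Δ, θ] f = (20/3)x^3 + 26x^2 + 32x + 38/3


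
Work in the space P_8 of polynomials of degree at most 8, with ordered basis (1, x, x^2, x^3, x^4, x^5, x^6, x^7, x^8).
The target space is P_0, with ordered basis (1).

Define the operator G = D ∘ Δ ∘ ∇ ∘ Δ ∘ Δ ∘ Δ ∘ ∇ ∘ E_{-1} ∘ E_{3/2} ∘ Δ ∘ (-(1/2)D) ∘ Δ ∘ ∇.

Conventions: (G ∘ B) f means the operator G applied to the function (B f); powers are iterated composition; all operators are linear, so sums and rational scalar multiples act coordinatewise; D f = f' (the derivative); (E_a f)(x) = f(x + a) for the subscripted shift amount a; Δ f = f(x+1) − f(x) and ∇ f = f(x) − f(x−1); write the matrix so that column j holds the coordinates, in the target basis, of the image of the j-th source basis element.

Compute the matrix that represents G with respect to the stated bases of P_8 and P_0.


image of 1: 0
image of x: 0
image of x^2: 0
image of x^3: 0
image of x^4: 0
image of x^5: 0
image of x^6: 0
image of x^7: 0
image of x^8: 0
each image's coordinates form column j of the matrix

the matrix is [[0, 0, 0, 0, 0, 0, 0, 0, 0]] (rows listed top to bottom)


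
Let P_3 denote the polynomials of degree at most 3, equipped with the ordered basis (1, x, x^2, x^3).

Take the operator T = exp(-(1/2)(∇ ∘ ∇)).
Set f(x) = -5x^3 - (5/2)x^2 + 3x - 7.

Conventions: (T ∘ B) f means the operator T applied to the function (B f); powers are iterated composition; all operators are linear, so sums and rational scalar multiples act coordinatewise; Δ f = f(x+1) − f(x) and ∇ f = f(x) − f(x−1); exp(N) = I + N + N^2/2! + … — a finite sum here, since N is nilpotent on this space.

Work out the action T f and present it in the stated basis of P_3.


order-1 term: 15x - 25/2
the series for exp(-(1/2)(∇ ∘ ∇)) f terminates at order 1
exp(-(1/2)(∇ ∘ ∇)) f = -5x^3 - (5/2)x^2 + 18x - 39/2

the image equals g(x) = -5x^3 - (5/2)x^2 + 18x - 39/2


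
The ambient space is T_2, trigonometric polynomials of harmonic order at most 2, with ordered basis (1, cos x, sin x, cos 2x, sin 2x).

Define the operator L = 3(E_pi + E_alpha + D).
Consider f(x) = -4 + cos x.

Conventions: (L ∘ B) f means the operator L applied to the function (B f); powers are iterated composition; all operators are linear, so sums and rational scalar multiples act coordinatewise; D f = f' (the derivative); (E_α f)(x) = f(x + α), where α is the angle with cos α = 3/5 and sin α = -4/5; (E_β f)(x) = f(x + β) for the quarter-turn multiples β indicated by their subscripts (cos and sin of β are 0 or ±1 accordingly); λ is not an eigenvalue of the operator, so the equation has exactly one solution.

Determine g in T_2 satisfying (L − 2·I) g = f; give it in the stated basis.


g(x) = -1 - (16/53)cos x + (3/53)sin x

write g with unknown coordinates in the stated basis and equate coefficients in (L − 2·I) g = f
solving from the highest basis element down gives g = -1 - (16/53)cos x + (3/53)sin x
check: L g = -6 + (21/53)cos x + (6/53)sin x
so L g − 2·g = -4 + cos x = f ✓


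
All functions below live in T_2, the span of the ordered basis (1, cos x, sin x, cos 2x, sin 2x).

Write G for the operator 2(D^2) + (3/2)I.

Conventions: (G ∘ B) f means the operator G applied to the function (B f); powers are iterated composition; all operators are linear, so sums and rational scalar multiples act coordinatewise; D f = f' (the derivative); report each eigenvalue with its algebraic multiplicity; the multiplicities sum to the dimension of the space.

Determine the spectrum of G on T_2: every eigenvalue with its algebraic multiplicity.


image of 1: 3/2
image of cos x: -(1/2)cos x
image of sin x: -(1/2)sin x
image of cos 2x: -(13/2)cos 2x
image of sin 2x: -(13/2)sin 2x
the matrix is diagonal; its diagonal is (3/2, -1/2, -1/2, -13/2, -13/2)
for a triangular matrix the eigenvalues are the diagonal entries, with algebraic multiplicity their repetition count

λ = -13/2 (multiplicity 2), λ = -1/2 (multiplicity 2), λ = 3/2 (multiplicity 1)


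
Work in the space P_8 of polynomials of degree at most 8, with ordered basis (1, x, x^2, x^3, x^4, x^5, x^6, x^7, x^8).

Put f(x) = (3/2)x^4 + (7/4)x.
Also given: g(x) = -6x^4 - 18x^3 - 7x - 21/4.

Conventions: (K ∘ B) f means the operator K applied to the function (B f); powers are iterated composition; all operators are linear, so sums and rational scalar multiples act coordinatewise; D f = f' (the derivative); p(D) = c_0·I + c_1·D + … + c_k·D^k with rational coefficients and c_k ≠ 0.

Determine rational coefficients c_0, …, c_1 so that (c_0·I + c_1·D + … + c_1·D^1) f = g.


D^0 f = (3/2)x^4 + (7/4)x
D^1 f = 6x^3 + 7/4
matching coefficients of g against c_0 f + c_1 Df + … from the top degree down determines the c_i
solution: c_0 = -4, c_1 = -3

p(D) = -4·I − 3·D, i.e. c_0 = -4, c_1 = -3


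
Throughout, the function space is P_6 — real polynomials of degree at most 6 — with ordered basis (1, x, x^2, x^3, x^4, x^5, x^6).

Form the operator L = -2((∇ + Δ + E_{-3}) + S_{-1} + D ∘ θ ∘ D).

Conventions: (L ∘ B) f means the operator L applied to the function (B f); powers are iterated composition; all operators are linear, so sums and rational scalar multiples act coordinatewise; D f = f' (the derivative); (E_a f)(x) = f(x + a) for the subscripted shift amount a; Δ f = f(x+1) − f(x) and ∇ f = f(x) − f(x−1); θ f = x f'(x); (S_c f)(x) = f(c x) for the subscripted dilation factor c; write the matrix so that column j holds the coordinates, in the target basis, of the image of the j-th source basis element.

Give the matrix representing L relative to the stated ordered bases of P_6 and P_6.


image of 1: -4
image of x: 2
image of x^2: -4x^2 + 4x - 22
image of x^3: 6x^2 - 78x + 50
image of x^4: -4x^4 + 8x^3 - 180x^2 + 200x - 162
image of x^5: 10x^4 - 340x^3 + 500x^2 - 810x + 482
image of x^6: -4x^6 + 12x^5 - 570x^4 + 1000x^3 - 2430x^2 + 2892x - 1458
each image's coordinates form column j of the matrix

the matrix is [[-4, 2, -22, 50, -162, 482, -1458]; [0, 0, 4, -78, 200, -810, 2892]; [0, 0, -4, 6, -180, 500, -2430]; [0, 0, 0, 0, 8, -340, 1000]; [0, 0, 0, 0, -4, 10, -570]; [0, 0, 0, 0, 0, 0, 12]; [0, 0, 0, 0, 0, 0, -4]] (rows listed top to bottom)


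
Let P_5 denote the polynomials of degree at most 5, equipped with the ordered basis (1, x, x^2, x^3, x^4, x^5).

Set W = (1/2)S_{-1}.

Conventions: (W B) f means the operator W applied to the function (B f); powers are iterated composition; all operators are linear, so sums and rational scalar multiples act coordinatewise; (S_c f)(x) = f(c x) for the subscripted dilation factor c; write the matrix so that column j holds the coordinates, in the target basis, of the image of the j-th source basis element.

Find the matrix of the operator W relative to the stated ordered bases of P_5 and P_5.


image of 1: 1/2
image of x: -(1/2)x
image of x^2: (1/2)x^2
image of x^3: -(1/2)x^3
image of x^4: (1/2)x^4
image of x^5: -(1/2)x^5
each image's coordinates form column j of the matrix

the matrix is [[1/2, 0, 0, 0, 0, 0]; [0, -1/2, 0, 0, 0, 0]; [0, 0, 1/2, 0, 0, 0]; [0, 0, 0, -1/2, 0, 0]; [0, 0, 0, 0, 1/2, 0]; [0, 0, 0, 0, 0, -1/2]] (rows listed top to bottom)


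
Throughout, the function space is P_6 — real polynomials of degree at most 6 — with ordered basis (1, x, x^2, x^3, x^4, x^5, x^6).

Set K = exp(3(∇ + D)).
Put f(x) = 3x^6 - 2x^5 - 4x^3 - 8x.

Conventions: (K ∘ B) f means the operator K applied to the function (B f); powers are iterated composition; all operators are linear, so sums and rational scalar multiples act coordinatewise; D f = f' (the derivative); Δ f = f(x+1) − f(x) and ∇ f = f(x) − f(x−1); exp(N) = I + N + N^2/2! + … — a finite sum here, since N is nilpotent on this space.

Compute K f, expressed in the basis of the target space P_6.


order-1 term: 108x^5 - 195x^4 + 240x^3 - 267x^2 + 120x - 75
order-2 term: 1620x^4 - 3960x^3 + 5535x^2 - 4662x + 1575
order-3 term: 12960x^3 - 33480x^2 + 40500x - 20439
order-4 term: 58320x^2 - 129600x + 95580
order-5 term: 139968x - 190512
order-6 term: 139968
the series for exp(3(∇ + D)) f terminates at order 6
exp(3(∇ + D)) f = 3x^6 + 106x^5 + 1425x^4 + 9236x^3 + 30108x^2 + 46318x + 26097

the image equals g(x) = 3x^6 + 106x^5 + 1425x^4 + 9236x^3 + 30108x^2 + 46318x + 26097


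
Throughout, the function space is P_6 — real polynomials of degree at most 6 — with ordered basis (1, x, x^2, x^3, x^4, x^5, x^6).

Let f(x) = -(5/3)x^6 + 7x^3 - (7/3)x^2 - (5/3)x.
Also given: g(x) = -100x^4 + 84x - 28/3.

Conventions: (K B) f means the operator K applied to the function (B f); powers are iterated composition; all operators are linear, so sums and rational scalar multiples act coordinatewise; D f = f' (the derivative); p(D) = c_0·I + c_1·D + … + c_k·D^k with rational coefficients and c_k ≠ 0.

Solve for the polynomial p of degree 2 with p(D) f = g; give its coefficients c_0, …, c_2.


p(D) = 2·D^2, i.e. c_0 = 0, c_1 = 0, c_2 = 2

D^0 f = -(5/3)x^6 + 7x^3 - (7/3)x^2 - (5/3)x
D^1 f = -10x^5 + 21x^2 - (14/3)x - 5/3
D^2 f = -50x^4 + 42x - 14/3
matching coefficients of g against c_0 f + c_1 Df + … from the top degree down determines the c_i
solution: c_0 = 0, c_1 = 0, c_2 = 2


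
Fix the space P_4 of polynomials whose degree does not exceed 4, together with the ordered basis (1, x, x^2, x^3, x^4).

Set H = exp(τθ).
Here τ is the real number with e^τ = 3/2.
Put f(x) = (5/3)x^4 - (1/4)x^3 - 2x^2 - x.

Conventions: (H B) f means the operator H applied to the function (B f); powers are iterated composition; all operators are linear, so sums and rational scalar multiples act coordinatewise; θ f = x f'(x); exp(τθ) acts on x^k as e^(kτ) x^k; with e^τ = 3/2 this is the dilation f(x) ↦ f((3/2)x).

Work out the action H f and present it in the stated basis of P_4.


exp(τθ) x^k = e^(kτ) x^k; with e^τ = 3/2 this sends x^k to (3/2)^k x^k
x ↦ 3/2 x
x^2 ↦ 9/4 x^2
x^3 ↦ 27/8 x^3
x^4 ↦ 81/16 x^4
applying this coordinatewise to f: exp(τθ) f = (135/16)x^4 - (27/32)x^3 - (9/2)x^2 - (3/2)x

the image equals g(x) = (135/16)x^4 - (27/32)x^3 - (9/2)x^2 - (3/2)x


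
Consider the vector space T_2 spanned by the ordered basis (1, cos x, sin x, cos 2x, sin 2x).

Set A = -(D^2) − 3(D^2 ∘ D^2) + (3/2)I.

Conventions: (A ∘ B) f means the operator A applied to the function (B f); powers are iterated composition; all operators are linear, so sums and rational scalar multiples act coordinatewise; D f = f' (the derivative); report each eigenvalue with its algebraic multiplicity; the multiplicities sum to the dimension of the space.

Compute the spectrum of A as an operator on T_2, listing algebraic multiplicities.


λ = -85/2 (multiplicity 2), λ = -1/2 (multiplicity 2), λ = 3/2 (multiplicity 1)

image of 1: 3/2
image of cos x: -(1/2)cos x
image of sin x: -(1/2)sin x
image of cos 2x: -(85/2)cos 2x
image of sin 2x: -(85/2)sin 2x
the matrix is diagonal; its diagonal is (3/2, -1/2, -1/2, -85/2, -85/2)
for a triangular matrix the eigenvalues are the diagonal entries, with algebraic multiplicity their repetition count


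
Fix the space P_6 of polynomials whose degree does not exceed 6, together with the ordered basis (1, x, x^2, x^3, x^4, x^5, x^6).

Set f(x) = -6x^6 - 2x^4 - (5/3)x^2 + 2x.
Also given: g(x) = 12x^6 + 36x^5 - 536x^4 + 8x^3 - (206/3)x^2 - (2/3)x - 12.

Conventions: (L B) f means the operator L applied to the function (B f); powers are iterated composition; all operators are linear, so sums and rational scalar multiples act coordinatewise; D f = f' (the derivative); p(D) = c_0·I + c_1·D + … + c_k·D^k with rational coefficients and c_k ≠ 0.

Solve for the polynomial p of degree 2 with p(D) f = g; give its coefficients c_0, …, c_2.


p(D) = -2·I − D + 3·D^2, i.e. c_0 = -2, c_1 = -1, c_2 = 3

D^0 f = -6x^6 - 2x^4 - (5/3)x^2 + 2x
D^1 f = -36x^5 - 8x^3 - (10/3)x + 2
D^2 f = -180x^4 - 24x^2 - 10/3
matching coefficients of g against c_0 f + c_1 Df + … from the top degree down determines the c_i
solution: c_0 = -2, c_1 = -1, c_2 = 3


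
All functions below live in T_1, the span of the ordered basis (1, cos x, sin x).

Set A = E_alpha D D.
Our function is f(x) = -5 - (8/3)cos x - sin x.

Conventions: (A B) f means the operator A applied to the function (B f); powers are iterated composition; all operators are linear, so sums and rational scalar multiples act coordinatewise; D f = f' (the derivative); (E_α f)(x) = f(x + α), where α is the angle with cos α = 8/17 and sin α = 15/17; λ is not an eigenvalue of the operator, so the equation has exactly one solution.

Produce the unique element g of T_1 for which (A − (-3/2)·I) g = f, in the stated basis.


write g with unknown coordinates in the stated basis and equate coefficients in (A − (-3/2)·I) g = f
solving from the highest basis element down gives g = -10/3 - (148/75)cos x + (18/25)sin x
check: A g = (22/75)cos x - (52/25)sin x
so A g − (-3/2)·g = -5 - (8/3)cos x - sin x = f ✓

the result is g(x) = -10/3 - (148/75)cos x + (18/25)sin x


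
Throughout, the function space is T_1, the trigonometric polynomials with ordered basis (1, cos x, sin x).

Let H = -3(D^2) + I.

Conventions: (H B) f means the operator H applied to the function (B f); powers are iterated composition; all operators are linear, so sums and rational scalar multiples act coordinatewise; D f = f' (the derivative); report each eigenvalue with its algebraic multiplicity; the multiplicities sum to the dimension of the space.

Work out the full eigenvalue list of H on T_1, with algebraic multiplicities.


image of 1: 1
image of cos x: 4cos x
image of sin x: 4sin x
the matrix is diagonal; its diagonal is (1, 4, 4)
for a triangular matrix the eigenvalues are the diagonal entries, with algebraic multiplicity their repetition count

λ = 1 (multiplicity 1), λ = 4 (multiplicity 2)


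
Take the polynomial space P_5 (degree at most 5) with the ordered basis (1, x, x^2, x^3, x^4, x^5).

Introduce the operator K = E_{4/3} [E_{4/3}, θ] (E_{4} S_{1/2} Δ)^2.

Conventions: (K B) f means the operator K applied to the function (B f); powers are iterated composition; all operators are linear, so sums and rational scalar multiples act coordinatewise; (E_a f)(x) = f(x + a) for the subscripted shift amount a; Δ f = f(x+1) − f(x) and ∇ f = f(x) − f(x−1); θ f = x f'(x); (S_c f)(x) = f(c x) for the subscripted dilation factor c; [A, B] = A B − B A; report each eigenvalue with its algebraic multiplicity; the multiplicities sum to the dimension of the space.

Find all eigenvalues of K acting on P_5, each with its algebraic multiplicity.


image of 1: 0
image of x: 0
image of x^2: 0
image of x^3: 1
image of x^4: x + 53/3
image of x^5: (5/8)x^2 + (265/12)x + 1765/9
the matrix is upper triangular; its diagonal is (0, 0, 0, 0, 0, 0)
for a triangular matrix the eigenvalues are the diagonal entries, with algebraic multiplicity their repetition count

λ = 0 (multiplicity 6)


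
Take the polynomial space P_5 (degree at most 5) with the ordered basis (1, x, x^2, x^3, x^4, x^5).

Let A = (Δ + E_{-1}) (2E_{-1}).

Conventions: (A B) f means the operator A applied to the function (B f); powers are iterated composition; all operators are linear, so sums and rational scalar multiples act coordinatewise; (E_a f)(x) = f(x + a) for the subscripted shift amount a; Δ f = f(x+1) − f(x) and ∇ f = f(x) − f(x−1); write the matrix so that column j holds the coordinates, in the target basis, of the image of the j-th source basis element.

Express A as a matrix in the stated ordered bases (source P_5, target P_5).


image of 1: 2
image of x: 2x - 2
image of x^2: 2x^2 - 4x + 6
image of x^3: 2x^3 - 6x^2 + 18x - 14
image of x^4: 2x^4 - 8x^3 + 36x^2 - 56x + 30
image of x^5: 2x^5 - 10x^4 + 60x^3 - 140x^2 + 150x - 62
each image's coordinates form column j of the matrix

the matrix is [[2, -2, 6, -14, 30, -62]; [0, 2, -4, 18, -56, 150]; [0, 0, 2, -6, 36, -140]; [0, 0, 0, 2, -8, 60]; [0, 0, 0, 0, 2, -10]; [0, 0, 0, 0, 0, 2]] (rows listed top to bottom)


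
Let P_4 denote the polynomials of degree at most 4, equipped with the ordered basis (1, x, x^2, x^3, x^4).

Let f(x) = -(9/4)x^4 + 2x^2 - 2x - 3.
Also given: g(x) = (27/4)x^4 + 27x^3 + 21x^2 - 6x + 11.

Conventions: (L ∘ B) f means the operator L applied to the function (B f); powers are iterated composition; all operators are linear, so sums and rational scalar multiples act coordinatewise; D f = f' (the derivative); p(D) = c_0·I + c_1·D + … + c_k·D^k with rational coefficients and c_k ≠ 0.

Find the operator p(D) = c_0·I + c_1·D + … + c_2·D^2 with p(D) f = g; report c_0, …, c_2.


p(D) = -3·I − 3·D − D^2, i.e. c_0 = -3, c_1 = -3, c_2 = -1

D^0 f = -(9/4)x^4 + 2x^2 - 2x - 3
D^1 f = -9x^3 + 4x - 2
D^2 f = -27x^2 + 4
matching coefficients of g against c_0 f + c_1 Df + … from the top degree down determines the c_i
solution: c_0 = -3, c_1 = -3, c_2 = -1


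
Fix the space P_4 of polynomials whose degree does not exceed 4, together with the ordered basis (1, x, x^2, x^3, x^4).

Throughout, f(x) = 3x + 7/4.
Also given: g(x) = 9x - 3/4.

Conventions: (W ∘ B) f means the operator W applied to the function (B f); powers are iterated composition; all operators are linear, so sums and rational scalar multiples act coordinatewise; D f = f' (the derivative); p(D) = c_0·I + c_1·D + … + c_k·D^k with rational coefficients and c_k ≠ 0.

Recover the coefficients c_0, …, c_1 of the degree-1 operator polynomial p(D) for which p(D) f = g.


D^0 f = 3x + 7/4
D^1 f = 3
matching coefficients of g against c_0 f + c_1 Df + … from the top degree down determines the c_i
solution: c_0 = 3, c_1 = -2

p(D) = 3·I − 2·D, i.e. c_0 = 3, c_1 = -2


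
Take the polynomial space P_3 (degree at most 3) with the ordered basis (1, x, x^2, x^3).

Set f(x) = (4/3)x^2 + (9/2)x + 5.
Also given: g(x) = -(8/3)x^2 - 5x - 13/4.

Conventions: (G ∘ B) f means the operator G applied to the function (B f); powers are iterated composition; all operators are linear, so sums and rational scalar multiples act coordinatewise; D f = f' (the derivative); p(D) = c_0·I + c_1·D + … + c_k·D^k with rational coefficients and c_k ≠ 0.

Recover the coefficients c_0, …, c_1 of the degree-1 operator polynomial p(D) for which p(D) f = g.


p(D) = -2·I + (3/2)·D, i.e. c_0 = -2, c_1 = 3/2

D^0 f = (4/3)x^2 + (9/2)x + 5
D^1 f = (8/3)x + 9/2
matching coefficients of g against c_0 f + c_1 Df + … from the top degree down determines the c_i
solution: c_0 = -2, c_1 = 3/2


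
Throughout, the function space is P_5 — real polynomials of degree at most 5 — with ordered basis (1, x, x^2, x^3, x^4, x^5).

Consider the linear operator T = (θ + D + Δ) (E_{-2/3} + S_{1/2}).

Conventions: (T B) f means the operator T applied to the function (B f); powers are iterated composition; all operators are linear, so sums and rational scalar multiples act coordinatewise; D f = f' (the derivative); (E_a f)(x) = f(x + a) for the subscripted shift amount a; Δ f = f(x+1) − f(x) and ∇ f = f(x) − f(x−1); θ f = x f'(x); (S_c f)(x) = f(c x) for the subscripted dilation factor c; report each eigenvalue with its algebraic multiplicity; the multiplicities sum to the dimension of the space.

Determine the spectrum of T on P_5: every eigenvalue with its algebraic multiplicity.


λ = 0 (multiplicity 1), λ = 3/2 (multiplicity 1), λ = 5/2 (multiplicity 1), λ = 27/8 (multiplicity 1), λ = 17/4 (multiplicity 1), λ = 165/32 (multiplicity 1)

image of 1: 0
image of x: (3/2)x + 3
image of x^2: (5/2)x^2 + (11/3)x - 17/12
image of x^3: (27/8)x^3 + (11/4)x^2 - (79/24)x + 43/24
image of x^4: (17/4)x^4 + (1/2)x^3 - (103/24)x^2 + (619/108)x - 565/432
image of x^5: (165/32)x^5 - (145/48)x^4 - (145/48)x^3 + (4775/432)x^2 - (14795/2592)x + 2993/2592
the matrix is upper triangular; its diagonal is (0, 3/2, 5/2, 27/8, 17/4, 165/32)
for a triangular matrix the eigenvalues are the diagonal entries, with algebraic multiplicity their repetition count


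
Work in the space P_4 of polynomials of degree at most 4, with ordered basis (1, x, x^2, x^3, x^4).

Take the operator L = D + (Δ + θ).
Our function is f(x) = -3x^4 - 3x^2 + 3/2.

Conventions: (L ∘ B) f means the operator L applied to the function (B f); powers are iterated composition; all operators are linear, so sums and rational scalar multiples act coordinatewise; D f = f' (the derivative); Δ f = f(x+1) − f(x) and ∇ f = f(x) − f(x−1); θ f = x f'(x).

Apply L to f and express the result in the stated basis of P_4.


D f = -12x^3 - 6x
Δ f = -12x^3 - 18x^2 - 18x - 6
θ f = -12x^4 - 6x^2
(Δ + θ) f = -12x^4 - 12x^3 - 24x^2 - 18x - 6
(D + (Δ + θ)) f = -12x^4 - 24x^3 - 24x^2 - 24x - 6

g(x) = -12x^4 - 24x^3 - 24x^2 - 24x - 6
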